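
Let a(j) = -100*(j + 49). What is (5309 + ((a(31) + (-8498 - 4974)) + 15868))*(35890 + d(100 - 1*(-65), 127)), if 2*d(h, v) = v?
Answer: -21212565/2 ≈ -1.0606e+7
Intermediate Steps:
d(h, v) = v/2
a(j) = -4900 - 100*j (a(j) = -100*(49 + j) = -4900 - 100*j)
(5309 + ((a(31) + (-8498 - 4974)) + 15868))*(35890 + d(100 - 1*(-65), 127)) = (5309 + (((-4900 - 100*31) + (-8498 - 4974)) + 15868))*(35890 + (½)*127) = (5309 + (((-4900 - 3100) - 13472) + 15868))*(35890 + 127/2) = (5309 + ((-8000 - 13472) + 15868))*(71907/2) = (5309 + (-21472 + 15868))*(71907/2) = (5309 - 5604)*(71907/2) = -295*71907/2 = -21212565/2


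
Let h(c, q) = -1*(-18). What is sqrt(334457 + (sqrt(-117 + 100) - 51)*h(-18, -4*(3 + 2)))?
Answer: sqrt(333539 + 18*I*sqrt(17)) ≈ 577.53 + 0.064*I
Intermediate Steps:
h(c, q) = 18
sqrt(334457 + (sqrt(-117 + 100) - 51)*h(-18, -4*(3 + 2))) = sqrt(334457 + (sqrt(-117 + 100) - 51)*18) = sqrt(334457 + (sqrt(-17) - 51)*18) = sqrt(334457 + (I*sqrt(17) - 51)*18) = sqrt(334457 + (-51 + I*sqrt(17))*18) = sqrt(334457 + (-918 + 18*I*sqrt(17))) = sqrt(333539 + 18*I*sqrt(17))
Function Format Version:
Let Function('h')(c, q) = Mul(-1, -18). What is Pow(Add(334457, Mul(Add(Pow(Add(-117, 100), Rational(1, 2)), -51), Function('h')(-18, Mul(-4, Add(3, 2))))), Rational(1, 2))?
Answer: Pow(Add(333539, Mul(18, I, Pow(17, Rational(1, 2)))), Rational(1, 2)) ≈ Add(577.53, Mul(0.064, I))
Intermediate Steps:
Function('h')(c, q) = 18
Pow(Add(334457, Mul(Add(Pow(Add(-117, 100), Rational(1, 2)), -51), Function('h')(-18, Mul(-4, Add(3, 2))))), Rational(1, 2)) = Pow(Add(334457, Mul(Add(Pow(Add(-117, 100), Rational(1, 2)), -51), 18)), Rational(1, 2)) = Pow(Add(334457, Mul(Add(Pow(-17, Rational(1, 2)), -51), 18)), Rational(1, 2)) = Pow(Add(334457, Mul(Add(Mul(I, Pow(17, Rational(1, 2))), -51), 18)), Rational(1, 2)) = Pow(Add(334457, Mul(Add(-51, Mul(I, Pow(17, Rational(1, 2)))), 18)), Rational(1, 2)) = Pow(Add(334457, Add(-918, Mul(18, I, Pow(17, Rational(1, 2))))), Rational(1, 2)) = Pow(Add(333539, Mul(18, I, Pow(17, Rational(1, 2)))), Rational(1, 2))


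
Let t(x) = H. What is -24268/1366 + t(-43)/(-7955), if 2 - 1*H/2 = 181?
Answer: -96281456/5433265 ≈ -17.721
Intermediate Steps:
H = -358 (H = 4 - 2*181 = 4 - 362 = -358)
t(x) = -358
-24268/1366 + t(-43)/(-7955) = -24268/1366 - 358/(-7955) = -24268*1/1366 - 358*(-1/7955) = -12134/683 + 358/7955 = -96281456/5433265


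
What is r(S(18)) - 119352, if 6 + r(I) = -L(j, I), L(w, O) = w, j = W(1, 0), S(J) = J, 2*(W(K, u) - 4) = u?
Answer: -119362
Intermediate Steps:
W(K, u) = 4 + u/2
j = 4 (j = 4 + (1/2)*0 = 4 + 0 = 4)
r(I) = -10 (r(I) = -6 - 1*4 = -6 - 4 = -10)
r(S(18)) - 119352 = -10 - 119352 = -119362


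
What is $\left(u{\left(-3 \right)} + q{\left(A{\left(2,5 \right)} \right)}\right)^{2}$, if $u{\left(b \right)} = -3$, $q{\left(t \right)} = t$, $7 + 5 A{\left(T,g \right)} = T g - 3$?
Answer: $9$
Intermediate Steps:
$A{\left(T,g \right)} = -2 + \frac{T g}{5}$ ($A{\left(T,g \right)} = - \frac{7}{5} + \frac{T g - 3}{5} = - \frac{7}{5} + \frac{-3 + T g}{5} = - \frac{7}{5} + \left(- \frac{3}{5} + \frac{T g}{5}\right) = -2 + \frac{T g}{5}$)
$\left(u{\left(-3 \right)} + q{\left(A{\left(2,5 \right)} \right)}\right)^{2} = \left(-3 - \left(2 - 2\right)\right)^{2} = \left(-3 + \left(-2 + 2\right)\right)^{2} = \left(-3 + 0\right)^{2} = \left(-3\right)^{2} = 9$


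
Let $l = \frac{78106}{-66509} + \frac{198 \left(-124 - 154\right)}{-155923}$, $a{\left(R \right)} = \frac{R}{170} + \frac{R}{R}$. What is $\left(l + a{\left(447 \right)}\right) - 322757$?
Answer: $- \frac{568998882077196051}{1762948077190} \approx -3.2275 \cdot 10^{5}$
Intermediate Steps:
$a{\left(R \right)} = 1 + \frac{R}{170}$ ($a{\left(R \right)} = R \frac{1}{170} + 1 = \frac{R}{170} + 1 = 1 + \frac{R}{170}$)
$l = - \frac{8517600442}{10370282807}$ ($l = 78106 \left(- \frac{1}{66509}\right) + 198 \left(-278\right) \left(- \frac{1}{155923}\right) = - \frac{78106}{66509} - - \frac{55044}{155923} = - \frac{78106}{66509} + \frac{55044}{155923} = - \frac{8517600442}{10370282807} \approx -0.82135$)
$\left(l + a{\left(447 \right)}\right) - 322757 = \left(- \frac{8517600442}{10370282807} + \left(1 + \frac{1}{170} \cdot 447\right)\right) - 322757 = \left(- \frac{8517600442}{10370282807} + \left(1 + \frac{447}{170}\right)\right) - 322757 = \left(- \frac{8517600442}{10370282807} + \frac{617}{170}\right) - 322757 = \frac{4950472416779}{1762948077190} - 322757 = - \frac{568998882077196051}{1762948077190}$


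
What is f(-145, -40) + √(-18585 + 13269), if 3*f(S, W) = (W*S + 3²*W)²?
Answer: 29593600/3 + 2*I*√1329 ≈ 9.8645e+6 + 72.911*I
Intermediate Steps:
f(S, W) = (9*W + S*W)²/3 (f(S, W) = (W*S + 3²*W)²/3 = (S*W + 9*W)²/3 = (9*W + S*W)²/3)
f(-145, -40) + √(-18585 + 13269) = (⅓)*(-40)²*(9 - 145)² + √(-18585 + 13269) = (⅓)*1600*(-136)² + √(-5316) = (⅓)*1600*18496 + 2*I*√1329 = 29593600/3 + 2*I*√1329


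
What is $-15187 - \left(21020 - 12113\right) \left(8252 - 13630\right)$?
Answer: $47886659$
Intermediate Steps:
$-15187 - \left(21020 - 12113\right) \left(8252 - 13630\right) = -15187 - 8907 \left(-5378\right) = -15187 - -47901846 = -15187 + 47901846 = 47886659$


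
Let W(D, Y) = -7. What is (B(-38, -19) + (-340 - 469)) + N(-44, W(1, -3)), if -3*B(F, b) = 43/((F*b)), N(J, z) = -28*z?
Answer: -1327801/2166 ≈ -613.02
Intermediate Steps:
B(F, b) = -43/(3*F*b) (B(F, b) = -43/(3*(F*b)) = -43*1/(F*b)/3 = -43/(3*F*b))
(B(-38, -19) + (-340 - 469)) + N(-44, W(1, -3)) = (-43/3/(-38*(-19)) + (-340 - 469)) - 28*(-7) = (-43/3*(-1/38)*(-1/19) - 809) + 196 = (-43/2166 - 809) + 196 = -1752337/2166 + 196 = -1327801/2166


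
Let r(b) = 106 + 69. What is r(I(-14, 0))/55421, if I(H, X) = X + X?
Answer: 175/55421 ≈ 0.0031576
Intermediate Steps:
I(H, X) = 2*X
r(b) = 175
r(I(-14, 0))/55421 = 175/55421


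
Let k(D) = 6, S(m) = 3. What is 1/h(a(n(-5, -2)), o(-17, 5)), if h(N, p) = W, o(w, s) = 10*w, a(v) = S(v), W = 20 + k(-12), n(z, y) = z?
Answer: 1/26 ≈ 0.038462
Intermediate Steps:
W = 26 (W = 20 + 6 = 26)
a(v) = 3
h(N, p) = 26
1/h(a(n(-5, -2)), o(-17, 5)) = 1/26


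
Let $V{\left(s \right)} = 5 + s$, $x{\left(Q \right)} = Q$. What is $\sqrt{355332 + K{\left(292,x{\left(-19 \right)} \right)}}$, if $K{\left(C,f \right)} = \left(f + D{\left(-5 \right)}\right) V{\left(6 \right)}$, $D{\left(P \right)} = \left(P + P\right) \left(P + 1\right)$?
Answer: $3 \sqrt{39507} \approx 596.29$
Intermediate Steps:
$D{\left(P \right)} = 2 P \left(1 + P\right)$
$K{\left(C,f \right)} = 440 + 11 f$ ($K{\left(C,f \right)} = \left(f + 2 \left(-5\right) \left(1 - 5\right)\right) \left(5 + 6\right) = \left(f + 2 \left(-5\right) \left(-4\right)\right) 11 = \left(f + 40\right) 11 = \left(40 + f\right) 11 = 440 + 11 f$)
$\sqrt{355332 + K{\left(292,x{\left(-19 \right)} \right)}} = \sqrt{355332 + \left(440 + 11 \left(-19\right)\right)} = \sqrt{355332 + \left(440 - 209\right)} = \sqrt{355332 + 231} = \sqrt{355563} = 3 \sqrt{39507}$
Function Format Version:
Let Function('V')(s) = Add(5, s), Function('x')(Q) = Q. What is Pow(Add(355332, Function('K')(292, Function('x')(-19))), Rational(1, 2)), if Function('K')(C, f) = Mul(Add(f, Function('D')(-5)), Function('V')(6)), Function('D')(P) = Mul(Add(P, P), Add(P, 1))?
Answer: Mul(3, Pow(39507, Rational(1, 2))) ≈ 596.29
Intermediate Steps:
Function('D')(P) = Mul(2, P, Add(1, P)) (Function('D')(P) = Mul(Mul(2, P), Add(1, P)) = Mul(2, P, Add(1, P)))
Function('K')(C, f) = Add(440, Mul(11, f)) (Function('K')(C, f) = Mul(Add(f, Mul(2, -5, Add(1, -5))), Add(5, 6)) = Mul(Add(f, Mul(2, -5, -4)), 11) = Mul(Add(f, 40), 11) = Mul(Add(40, f), 11) = Add(440, Mul(11, f)))
Pow(Add(355332, Function('K')(292, Function('x')(-19))), Rational(1, 2)) = Pow(Add(355332, Add(440, Mul(11, -19))), Rational(1, 2)) = Pow(Add(355332, Add(440, -209)), Rational(1, 2)) = Pow(Add(355332, 231), Rational(1, 2)) = Pow(355563, Rational(1, 2)) = Mul(3, Pow(39507, Rational(1, 2)))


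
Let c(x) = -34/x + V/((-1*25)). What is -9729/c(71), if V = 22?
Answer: 1918775/268 ≈ 7159.6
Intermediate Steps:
c(x) = -22/25 - 34/x (c(x) = -34/x + 22/((-1*25)) = -34/x + 22/(-25) = -34/x + 22*(-1/25) = -34/x - 22/25 = -22/25 - 34/x)
-9729/c(71) = -9729/(-22/25 - 34/71) = -9729/(-2412/1775) = -9729*(-1775/2412) = 1918775/268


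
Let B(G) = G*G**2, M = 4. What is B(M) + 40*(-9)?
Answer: -296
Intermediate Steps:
B(G) = G**3
B(M) + 40*(-9) = 4**3 + 40*(-9) = 64 - 360 = -296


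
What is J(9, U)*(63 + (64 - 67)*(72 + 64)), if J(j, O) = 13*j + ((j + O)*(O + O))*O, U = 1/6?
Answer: -1459465/36 ≈ -40541.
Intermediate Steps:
U = ⅙ ≈ 0.16667
J(j, O) = 13*j + 2*O²*(O + j) (J(j, O) = 13*j + ((O + j)*(2*O))*O = 13*j + (2*O*(O + j))*O = 13*j + 2*O²*(O + j))
J(9, U)*(63 + (64 - 67)*(72 + 64)) = (2*(⅙)³ + 13*9 + 2*9*(⅙)²)*(63 + (64 - 67)*(72 + 64)) = (2*(1/216) + 117 + 2*9*(1/36))*(63 - 3*136) = (1/108 + 117 + ½)*(63 - 408) = (12691/108)*(-345) = -1459465/36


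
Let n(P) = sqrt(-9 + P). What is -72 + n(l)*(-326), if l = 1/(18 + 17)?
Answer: -72 - 326*I*sqrt(10990)/35 ≈ -72.0 - 976.45*I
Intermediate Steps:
l = 1/35 ≈ 0.028571
-72 + n(l)*(-326) = -72 + sqrt(-9 + 1/35)*(-326) = -72 + sqrt(-314/35)*(-326) = -72 + (I*sqrt(10990)/35)*(-326) = -72 - 326*I*sqrt(10990)/35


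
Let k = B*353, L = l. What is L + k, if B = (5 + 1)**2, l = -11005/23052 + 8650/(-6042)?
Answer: 294951114377/23213364 ≈ 12706.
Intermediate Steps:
l = -44315335/23213364 (l = -11005*1/23052 + 8650*(-1/6042) = -11005/23052 - 4325/3021 = -44315335/23213364 ≈ -1.9090)
B = 36 (B = 6**2 = 36)
L = -44315335/23213364 ≈ -1.9090
k = 12708 (k = 36*353 = 12708)
L + k = -44315335/23213364 + 12708 = 294951114377/23213364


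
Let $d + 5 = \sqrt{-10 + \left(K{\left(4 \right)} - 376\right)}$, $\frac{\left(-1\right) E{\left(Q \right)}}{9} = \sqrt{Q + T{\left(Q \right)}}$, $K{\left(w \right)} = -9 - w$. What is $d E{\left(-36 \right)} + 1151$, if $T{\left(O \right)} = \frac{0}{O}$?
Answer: $1151 + 54 \sqrt{399} + 270 i \approx 2229.6 + 270.0 i$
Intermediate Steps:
$T{\left(O \right)} = 0$
$E{\left(Q \right)} = - 9 \sqrt{Q}$ ($E{\left(Q \right)} = - 9 \sqrt{Q + 0} = - 9 \sqrt{Q}$)
$d = -5 + i \sqrt{399}$ ($d = -5 + \sqrt{-10 - 389} = -5 + \sqrt{-399} = -5 + i \sqrt{399} \approx -5.0 + 19.975 i$)
$d E{\left(-36 \right)} + 1151 = \left(-5 + i \sqrt{399}\right) \left(- 9 \sqrt{-36}\right) + 1151 = \left(-5 + i \sqrt{399}\right) \left(- 9 \cdot 6 i\right) + 1151 = \left(-5 + i \sqrt{399}\right) \left(- 54 i\right) + 1151 = - 54 i \left(-5 + i \sqrt{399}\right) + 1151 = 1151 - 54 i \left(-5 + i \sqrt{399}\right)$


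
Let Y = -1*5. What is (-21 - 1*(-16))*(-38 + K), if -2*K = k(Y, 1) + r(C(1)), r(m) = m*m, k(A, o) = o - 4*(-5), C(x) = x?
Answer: 245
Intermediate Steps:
Y = -5
k(A, o) = 20 + o (k(A, o) = o + 20 = 20 + o)
r(m) = m²
K = -11 (K = -((20 + 1) + 1²)/2 = -(21 + 1)/2 = -½*22 = -11)
(-21 - 1*(-16))*(-38 + K) = (-21 - 1*(-16))*(-38 - 11) = (-21 + 16)*(-49) = -5*(-49) = 245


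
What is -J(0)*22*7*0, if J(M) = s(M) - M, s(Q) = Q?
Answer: 0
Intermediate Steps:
J(M) = 0 (J(M) = M - M = 0)
-J(0)*22*7*0 = -0*22*7*0 = -0*0 = -1*0 = 0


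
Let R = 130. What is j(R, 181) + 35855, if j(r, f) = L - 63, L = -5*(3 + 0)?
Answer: 35777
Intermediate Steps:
L = -15 (L = -5*3 = -15)
j(r, f) = -78 (j(r, f) = -15 - 63 = -78)
j(R, 181) + 35855 = -78 + 35855 = 35777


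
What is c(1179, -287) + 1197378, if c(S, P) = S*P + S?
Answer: 860184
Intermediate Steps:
c(S, P) = S + P*S (c(S, P) = P*S + S = S + P*S)
c(1179, -287) + 1197378 = 1179*(1 - 287) + 1197378 = 1179*(-286) + 1197378 = -337194 + 1197378 = 860184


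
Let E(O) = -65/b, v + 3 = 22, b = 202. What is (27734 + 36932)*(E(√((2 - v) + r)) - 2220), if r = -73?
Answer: -14501512165/101 ≈ -1.4358e+8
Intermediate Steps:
v = 19 (v = -3 + 22 = 19)
E(O) = -65/202
(27734 + 36932)*(E(√((2 - v) + r)) - 2220) = (27734 + 36932)*(-65/202 - 2220) = 64666*(-448505/202) = -14501512165/101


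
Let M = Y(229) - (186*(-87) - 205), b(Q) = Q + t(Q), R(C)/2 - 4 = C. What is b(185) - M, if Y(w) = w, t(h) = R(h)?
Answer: -16053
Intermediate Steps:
R(C) = 8 + 2*C
t(h) = 8 + 2*h
b(Q) = 8 + 3*Q (b(Q) = Q + (8 + 2*Q) = 8 + 3*Q)
M = 16616 (M = 229 - (186*(-87) - 205) = 229 - (-16182 - 205) = 229 - 1*(-16387) = 229 + 16387 = 16616)
b(185) - M = (8 + 3*185) - 1*16616 = (8 + 555) - 16616 = 563 - 16616 = -16053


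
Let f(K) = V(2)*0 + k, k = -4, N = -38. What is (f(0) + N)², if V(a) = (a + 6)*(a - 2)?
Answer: 1764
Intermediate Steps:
V(a) = (-2 + a)*(6 + a) (V(a) = (6 + a)*(-2 + a) = (-2 + a)*(6 + a))
f(K) = -4 (f(K) = (-12 + 2² + 4*2)*0 - 4 = (-12 + 4 + 8)*0 - 4 = 0*0 - 4 = 0 - 4 = -4)
(f(0) + N)² = (-4 - 38)² = (-42)² = 1764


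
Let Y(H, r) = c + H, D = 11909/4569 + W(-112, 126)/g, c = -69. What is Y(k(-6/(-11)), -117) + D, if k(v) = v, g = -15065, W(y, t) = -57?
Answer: -49854120007/757151835 ≈ -65.844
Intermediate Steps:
D = 179669518/68831985 (D = 11909/4569 - 57/(-15065) = 11909*(1/4569) - 57*(-1/15065) = 11909/4569 + 57/15065 = 179669518/68831985 ≈ 2.6103)
Y(H, r) = -69 + H
Y(k(-6/(-11)), -117) + D = (-69 - 6/(-11)) + 179669518/68831985 = (-69 - 6*(-1/11)) + 179669518/68831985 = (-69 + 6/11) + 179669518/68831985 = -753/11 + 179669518/68831985 = -49854120007/757151835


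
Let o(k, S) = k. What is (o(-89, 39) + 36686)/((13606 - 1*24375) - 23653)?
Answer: -12199/11474 ≈ -1.0632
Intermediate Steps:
(o(-89, 39) + 36686)/((13606 - 1*24375) - 23653) = (-89 + 36686)/((13606 - 1*24375) - 23653) = 36597/((13606 - 24375) - 23653) = 36597/(-10769 - 23653) = 36597/(-34422) = 36597*(-1/34422) = -12199/11474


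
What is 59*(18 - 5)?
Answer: 767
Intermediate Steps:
59*(18 - 5) = 59*13 = 767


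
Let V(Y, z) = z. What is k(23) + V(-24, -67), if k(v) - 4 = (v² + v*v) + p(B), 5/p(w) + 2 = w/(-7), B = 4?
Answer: 17875/18 ≈ 993.06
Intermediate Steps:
p(w) = 5/(-2 - w/7) (p(w) = 5/(-2 + w/(-7)) = 5/(-2 + w*(-⅐)) = 5/(-2 - w/7))
k(v) = 37/18 + 2*v² (k(v) = 4 + ((v² + v*v) - 35/(14 + 4)) = 4 + ((v² + v²) - 35/18) = 4 + (2*v² - 35*1/18) = 4 + (2*v² - 35/18) = 4 + (-35/18 + 2*v²) = 37/18 + 2*v²)
k(23) + V(-24, -67) = (37/18 + 2*23²) - 67 = (37/18 + 2*529) - 67 = (37/18 + 1058) - 67 = 19081/18 - 67 = 17875/18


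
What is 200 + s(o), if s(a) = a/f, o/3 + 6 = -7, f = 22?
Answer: 4361/22 ≈ 198.23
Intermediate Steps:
o = -39 (o = -18 + 3*(-7) = -18 - 21 = -39)
s(a) = a/22
200 + s(o) = 200 + (1/22)*(-39) = 200 - 39/22 = 4361/22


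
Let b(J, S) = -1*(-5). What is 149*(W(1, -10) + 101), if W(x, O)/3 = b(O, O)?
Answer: 17284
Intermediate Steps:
b(J, S) = 5
W(x, O) = 15 (W(x, O) = 3*5 = 15)
149*(W(1, -10) + 101) = 149*(15 + 101) = 149*116 = 17284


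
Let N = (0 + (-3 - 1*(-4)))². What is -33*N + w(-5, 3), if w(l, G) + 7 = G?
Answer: -37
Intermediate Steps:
w(l, G) = -7 + G
N = 1 (N = (0 + (-3 + 4))² = (0 + 1)² = 1² = 1)
-33*N + w(-5, 3) = -33*1 + (-7 + 3) = -33 - 4 = -37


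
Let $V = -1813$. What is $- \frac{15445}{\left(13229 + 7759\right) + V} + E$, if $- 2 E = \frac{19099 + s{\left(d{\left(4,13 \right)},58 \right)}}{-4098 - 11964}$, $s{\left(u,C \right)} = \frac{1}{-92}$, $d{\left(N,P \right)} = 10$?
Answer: $- \frac{2390749967}{11333989680} \approx -0.21094$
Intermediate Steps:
$s{\left(u,C \right)} = - \frac{1}{92}$
$E = \frac{1757107}{2955408}$ ($E = - \frac{\left(19099 - \frac{1}{92}\right) \frac{1}{-4098 - 11964}}{2} = - \frac{\frac{1757107}{92} \frac{1}{-16062}}{2} = - \frac{\frac{1757107}{92} \left(- \frac{1}{16062}\right)}{2} = \left(- \frac{1}{2}\right) \left(- \frac{1757107}{1477704}\right) = \frac{1757107}{2955408} \approx 0.59454$)
$- \frac{15445}{\left(13229 + 7759\right) + V} + E = - \frac{15445}{\left(13229 + 7759\right) - 1813} + \frac{1757107}{2955408} = - \frac{15445}{20988 - 1813} + \frac{1757107}{2955408} = - \frac{15445}{19175} + \frac{1757107}{2955408} = \left(-15445\right) \frac{1}{19175} + \frac{1757107}{2955408} = - \frac{3089}{3835} + \frac{1757107}{2955408} = - \frac{2390749967}{11333989680}$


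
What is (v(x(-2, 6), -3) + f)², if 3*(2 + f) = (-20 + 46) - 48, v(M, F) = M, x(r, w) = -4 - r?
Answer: 1156/9 ≈ 128.44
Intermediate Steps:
f = -28/3 (f = -2 + ((-20 + 46) - 48)/3 = -2 + (26 - 48)/3 = -2 + (⅓)*(-22) = -2 - 22/3 = -28/3 ≈ -9.3333)
(v(x(-2, 6), -3) + f)² = ((-4 - 1*(-2)) - 28/3)² = ((-4 + 2) - 28/3)² = (-2 - 28/3)² = (-34/3)² = 1156/9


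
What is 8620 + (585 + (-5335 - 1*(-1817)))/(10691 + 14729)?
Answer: 219117467/25420 ≈ 8619.9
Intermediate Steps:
8620 + (585 + (-5335 - 1*(-1817)))/(10691 + 14729) = 8620 + (585 + (-5335 + 1817))/25420 = 8620 + (585 - 3518)*(1/25420) = 8620 - 2933*1/25420 = 8620 - 2933/25420 = 219117467/25420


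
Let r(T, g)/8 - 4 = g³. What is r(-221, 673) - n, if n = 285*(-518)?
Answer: 2438717398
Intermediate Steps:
r(T, g) = 32 + 8*g³
n = -147630
r(-221, 673) - n = (32 + 8*673³) - 1*(-147630) = (32 + 8*304821217) + 147630 = (32 + 2438569736) + 147630 = 2438569768 + 147630 = 2438717398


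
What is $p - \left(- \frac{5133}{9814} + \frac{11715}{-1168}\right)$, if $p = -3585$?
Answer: $- \frac{20486499783}{5731376} \approx -3574.4$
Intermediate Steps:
$p - \left(- \frac{5133}{9814} + \frac{11715}{-1168}\right) = -3585 - \left(- \frac{5133}{9814} + \frac{11715}{-1168}\right) = -3585 - \left(\left(-5133\right) \frac{1}{9814} + 11715 \left(- \frac{1}{1168}\right)\right) = -3585 - \left(- \frac{5133}{9814} - \frac{11715}{1168}\right) = -3585 - - \frac{60483177}{5731376} = -3585 + \frac{60483177}{5731376} = - \frac{20486499783}{5731376}$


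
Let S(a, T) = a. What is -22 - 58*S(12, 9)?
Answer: -718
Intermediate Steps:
-22 - 58*S(12, 9) = -22 - 58*12 = -22 - 696 = -718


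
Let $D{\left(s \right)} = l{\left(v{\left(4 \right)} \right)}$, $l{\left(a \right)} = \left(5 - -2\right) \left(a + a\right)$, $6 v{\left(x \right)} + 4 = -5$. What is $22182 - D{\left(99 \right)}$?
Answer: $22203$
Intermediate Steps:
$v{\left(x \right)} = - \frac{3}{2}$ ($v{\left(x \right)} = - \frac{2}{3} + \frac{1}{6} \left(-5\right) = - \frac{2}{3} - \frac{5}{6} = - \frac{3}{2}$)
$l{\left(a \right)} = 14 a$ ($l{\left(a \right)} = \left(5 + 2\right) 2 a = 7 \cdot 2 a = 14 a$)
$D{\left(s \right)} = -21$ ($D{\left(s \right)} = 14 \left(- \frac{3}{2}\right) = -21$)
$22182 - D{\left(99 \right)} = 22182 - -21 = 22182 + 21 = 22203$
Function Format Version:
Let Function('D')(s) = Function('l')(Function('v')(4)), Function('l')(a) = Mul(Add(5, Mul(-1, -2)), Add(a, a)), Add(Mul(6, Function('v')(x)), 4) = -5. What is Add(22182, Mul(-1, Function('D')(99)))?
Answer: 22203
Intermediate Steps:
Function('v')(x) = Rational(-3, 2) (Function('v')(x) = Add(Rational(-2, 3), Mul(Rational(1, 6), -5)) = Add(Rational(-2, 3), Rational(-5, 6)) = Rational(-3, 2))
Function('l')(a) = Mul(14, a) (Function('l')(a) = Mul(Add(5, 2), Mul(2, a)) = Mul(7, Mul(2, a)) = Mul(14, a))
Function('D')(s) = -21 (Function('D')(s) = Mul(14, Rational(-3, 2)) = -21)
Add(22182, Mul(-1, Function('D')(99))) = Add(22182, Mul(-1, -21)) = Add(22182, 21) = 22203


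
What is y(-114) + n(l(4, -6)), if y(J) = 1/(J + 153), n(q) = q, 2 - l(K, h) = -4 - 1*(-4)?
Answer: 79/39 ≈ 2.0256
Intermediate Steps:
l(K, h) = 2 (l(K, h) = 2 - (-4 - 1*(-4)) = 2 - (-4 + 4) = 2 - 1*0 = 2 + 0 = 2)
y(J) = 1/(153 + J)
y(-114) + n(l(4, -6)) = 1/(153 - 114) + 2 = 1/39 + 2 = 79/39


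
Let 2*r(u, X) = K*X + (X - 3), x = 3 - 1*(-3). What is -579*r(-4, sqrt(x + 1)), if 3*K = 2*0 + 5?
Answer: 1737/2 - 772*sqrt(7) ≈ -1174.0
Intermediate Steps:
x = 6 (x = 3 + 3 = 6)
K = 5/3 (K = (2*0 + 5)/3 = (0 + 5)/3 = (1/3)*5 = 5/3 ≈ 1.6667)
r(u, X) = -3/2 + 4*X/3 (r(u, X) = (5*X/3 + (X - 3))/2 = (5*X/3 + (-3 + X))/2 = (-3 + 8*X/3)/2 = -3/2 + 4*X/3)
-579*r(-4, sqrt(x + 1)) = -579*(-3/2 + 4*sqrt(6 + 1)/3) = -579*(-3/2 + 4*sqrt(7)/3) = 1737/2 - 772*sqrt(7)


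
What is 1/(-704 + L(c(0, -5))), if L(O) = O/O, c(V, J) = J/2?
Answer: -1/703 ≈ -0.0014225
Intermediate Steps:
c(V, J) = J/2 (c(V, J) = J*(1/2) = J/2)
L(O) = 1
1/(-704 + L(c(0, -5))) = 1/(-704 + 1) = 1/(-703) = -1/703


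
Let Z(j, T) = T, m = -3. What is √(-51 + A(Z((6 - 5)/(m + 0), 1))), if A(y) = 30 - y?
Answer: I*√22 ≈ 4.6904*I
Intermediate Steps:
√(-51 + A(Z((6 - 5)/(m + 0), 1))) = √(-51 + (30 - 1*1)) = √(-51 + (30 - 1)) = √(-51 + 29) = √(-22) = I*√22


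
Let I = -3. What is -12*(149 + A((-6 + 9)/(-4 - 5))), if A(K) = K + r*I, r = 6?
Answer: -1568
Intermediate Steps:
A(K) = -18 + K (A(K) = K + 6*(-3) = K - 18 = -18 + K)
-12*(149 + A((-6 + 9)/(-4 - 5))) = -12*(149 + (-18 + (-6 + 9)/(-4 - 5))) = -12*(149 + (-18 + 3/(-9))) = -12*(149 + (-18 + 3*(-1/9))) = -12*(149 + (-18 - 1/3)) = -12*(149 - 55/3) = -12*392/3 = -1568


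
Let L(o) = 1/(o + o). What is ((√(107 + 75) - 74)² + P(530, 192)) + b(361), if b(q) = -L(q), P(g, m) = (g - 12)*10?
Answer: 7825035/722 - 148*√182 ≈ 8841.4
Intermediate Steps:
L(o) = 1/(2*o)
P(g, m) = -120 + 10*g (P(g, m) = (-12 + g)*10 = -120 + 10*g)
b(q) = -1/(2*q)
((√(107 + 75) - 74)² + P(530, 192)) + b(361) = ((√(107 + 75) - 74)² + (-120 + 10*530)) - ½/361 = ((√182 - 74)² + (-120 + 5300)) - ½*1/361 = ((-74 + √182)² + 5180) - 1/722 = (5180 + (-74 + √182)²) - 1/722 = 3739959/722 + (-74 + √182)²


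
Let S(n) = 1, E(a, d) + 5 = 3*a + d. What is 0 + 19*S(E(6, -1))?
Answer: 19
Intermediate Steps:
E(a, d) = -5 + d + 3*a (E(a, d) = -5 + (3*a + d) = -5 + (d + 3*a) = -5 + d + 3*a)
0 + 19*S(E(6, -1)) = 0 + 19*1 = 0 + 19 = 19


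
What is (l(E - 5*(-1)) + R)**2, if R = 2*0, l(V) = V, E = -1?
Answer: 16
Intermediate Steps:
R = 0
(l(E - 5*(-1)) + R)**2 = ((-1 - 5*(-1)) + 0)**2 = ((-1 + 5) + 0)**2 = (4 + 0)**2 = 4**2 = 16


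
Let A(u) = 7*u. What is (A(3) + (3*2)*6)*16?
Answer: 912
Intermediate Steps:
(A(3) + (3*2)*6)*16 = (7*3 + (3*2)*6)*16 = (21 + 6*6)*16 = (21 + 36)*16 = 57*16 = 912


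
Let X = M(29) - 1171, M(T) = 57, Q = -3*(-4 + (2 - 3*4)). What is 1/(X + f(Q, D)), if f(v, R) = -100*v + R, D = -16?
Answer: -1/5330 ≈ -0.00018762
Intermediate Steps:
Q = 42 (Q = -3*(-4 + (2 - 12)) = -3*(-4 - 10) = -3*(-14) = 42)
f(v, R) = R - 100*v
X = -1114 (X = 57 - 1171 = -1114)
1/(X + f(Q, D)) = 1/(-1114 + (-16 - 100*42)) = 1/(-1114 + (-16 - 4200)) = 1/(-1114 - 4216) = 1/(-5330) = -1/5330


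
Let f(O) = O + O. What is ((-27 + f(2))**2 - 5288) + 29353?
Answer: 24594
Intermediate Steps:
f(O) = 2*O
((-27 + f(2))**2 - 5288) + 29353 = ((-27 + 2*2)**2 - 5288) + 29353 = ((-27 + 4)**2 - 5288) + 29353 = ((-23)**2 - 5288) + 29353 = (529 - 5288) + 29353 = -4759 + 29353 = 24594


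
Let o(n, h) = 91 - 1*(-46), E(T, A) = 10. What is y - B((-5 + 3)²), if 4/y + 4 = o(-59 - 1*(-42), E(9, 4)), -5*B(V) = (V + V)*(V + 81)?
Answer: 18092/133 ≈ 136.03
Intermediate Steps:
o(n, h) = 137 (o(n, h) = 91 + 46 = 137)
B(V) = -2*V*(81 + V)/5 (B(V) = -(V + V)*(V + 81)/5 = -2*V*(81 + V)/5)
y = 4/133 (y = 4/(-4 + 137) = 4/133 ≈ 0.030075)
y - B((-5 + 3)²) = 4/133 - (-2)*(-5 + 3)²*(81 + (-5 + 3)²)/5 = 4/133 - (-2)*(-2)²*(81 + (-2)²)/5 = 4/133 - (-2)*4*(81 + 4)/5 = 4/133 - (-2)*4*85/5 = 4/133 - 1*(-136) = 4/133 + 136 = 18092/133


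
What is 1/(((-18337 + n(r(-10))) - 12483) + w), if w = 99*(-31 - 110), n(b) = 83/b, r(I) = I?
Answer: -10/447873 ≈ -2.2328e-5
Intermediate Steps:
w = -13959 (w = 99*(-141) = -13959)
1/(((-18337 + n(r(-10))) - 12483) + w) = 1/(((-18337 + 83/(-10)) - 12483) - 13959) = 1/(((-18337 + 83*(-⅒)) - 12483) - 13959) = 1/(((-18337 - 83/10) - 12483) - 13959) = 1/((-183453/10 - 12483) - 13959) = 1/(-308283/10 - 13959) = 1/(-447873/10) = -10/447873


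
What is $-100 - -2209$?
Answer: $2109$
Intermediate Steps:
$-100 - -2209 = -100 + 2209 = 2109$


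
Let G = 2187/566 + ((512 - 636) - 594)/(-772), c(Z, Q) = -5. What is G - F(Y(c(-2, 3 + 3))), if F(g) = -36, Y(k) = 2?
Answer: 2228128/54619 ≈ 40.794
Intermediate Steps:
G = 261844/54619 (G = 2187*(1/566) + (-124 - 594)*(-1/772) = 2187/566 - 718*(-1/772) = 2187/566 + 359/386 = 261844/54619 ≈ 4.7940)
G - F(Y(c(-2, 3 + 3))) = 261844/54619 - 1*(-36) = 261844/54619 + 36 = 2228128/54619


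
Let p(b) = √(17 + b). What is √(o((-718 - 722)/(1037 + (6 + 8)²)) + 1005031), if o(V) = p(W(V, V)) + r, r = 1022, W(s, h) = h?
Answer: √(18882608757 + 411*√33017)/137 ≈ 1003.0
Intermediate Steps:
o(V) = 1022 + √(17 + V) (o(V) = √(17 + V) + 1022 = 1022 + √(17 + V))
√(o((-718 - 722)/(1037 + (6 + 8)²)) + 1005031) = √((1022 + √(17 + (-718 - 722)/(1037 + (6 + 8)²))) + 1005031) = √((1022 + √(17 - 1440/(1037 + 14²))) + 1005031) = √((1022 + √(17 - 1440/(1037 + 196))) + 1005031) = √((1022 + √(17 - 1440/1233)) + 1005031) = √((1022 + √(17 - 1440*1/1233)) + 1005031) = √((1022 + √(17 - 160/137)) + 1005031) = √((1022 + √(2169/137)) + 1005031) = √((1022 + 3*√33017/137) + 1005031) = √(1006053 + 3*√33017/137)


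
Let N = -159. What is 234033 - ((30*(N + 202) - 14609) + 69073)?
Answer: 178279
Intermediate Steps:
234033 - ((30*(N + 202) - 14609) + 69073) = 234033 - ((30*(-159 + 202) - 14609) + 69073) = 234033 - ((30*43 - 14609) + 69073) = 234033 - ((1290 - 14609) + 69073) = 234033 - (-13319 + 69073) = 234033 - 1*55754 = 234033 - 55754 = 178279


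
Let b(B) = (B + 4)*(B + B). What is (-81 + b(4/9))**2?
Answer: 38950081/6561 ≈ 5936.6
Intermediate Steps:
b(B) = 2*B*(4 + B) (b(B) = (4 + B)*(2*B) = 2*B*(4 + B))
(-81 + b(4/9))**2 = (-81 + 2*(4/9)*(4 + 4/9))**2 = (-81 + 2*(4/9)*(40/9))**2 = (-81 + 320/81)**2 = (-6241/81)**2 = 38950081/6561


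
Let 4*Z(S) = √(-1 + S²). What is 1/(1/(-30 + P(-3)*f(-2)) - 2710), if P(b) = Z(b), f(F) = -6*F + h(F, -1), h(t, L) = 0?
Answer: -2243910/6081077401 + 6*√2/6081077401 ≈ -0.00036900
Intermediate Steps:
f(F) = -6*F (f(F) = -6*F + 0 = -6*F)
Z(S) = √(-1 + S²)/4
P(b) = √(-1 + b²)/4
1/(1/(-30 + P(-3)*f(-2)) - 2710) = 1/(1/(-30 + (√(-1 + (-3)²)/4)*(-6*(-2))) - 2710) = 1/(1/(-30 + (√(-1 + 9)/4)*12) - 2710) = 1/(1/(-30 + (√8/4)*12) - 2710) = 1/(1/(-30 + ((2*√2)/4)*12) - 2710) = 1/(1/(-30 + (√2/2)*12) - 2710) = 1/(1/(-30 + 6*√2) - 2710) = 1/(-2710 + 1/(-30 + 6*√2))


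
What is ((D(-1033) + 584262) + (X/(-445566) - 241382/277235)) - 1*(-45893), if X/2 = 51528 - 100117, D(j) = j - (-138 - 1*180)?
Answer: 38876216630712509/61763245005 ≈ 6.2944e+5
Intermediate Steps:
D(j) = 318 + j (D(j) = j - (-138 - 180) = j - 1*(-318) = j + 318 = 318 + j)
X = -97178 (X = 2*(51528 - 100117) = 2*(-48589) = -97178)
((D(-1033) + 584262) + (X/(-445566) - 241382/277235)) - 1*(-45893) = (((318 - 1033) + 584262) + (-97178/(-445566) - 241382/277235)) - 1*(-45893) = ((-715 + 584262) + (-97178*(-1/445566) - 241382*1/277235)) + 45893 = (583547 + (48589/222783 - 241382/277235)) + 45893 = (583547 - 40305234691/61763245005) + 45893 = 36041716027698044/61763245005 + 45893 = 38876216630712509/61763245005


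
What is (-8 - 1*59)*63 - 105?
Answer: -4326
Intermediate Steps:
(-8 - 1*59)*63 - 105 = (-8 - 59)*63 - 105 = -67*63 - 105 = -4221 - 105 = -4326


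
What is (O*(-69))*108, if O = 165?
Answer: -1229580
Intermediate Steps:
(O*(-69))*108 = (165*(-69))*108 = -11385*108 = -1229580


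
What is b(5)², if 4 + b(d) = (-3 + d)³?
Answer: 16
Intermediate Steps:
b(d) = -4 + (-3 + d)³
b(5)² = (-4 + (-3 + 5)³)² = (-4 + 2³)² = (-4 + 8)² = 4² = 16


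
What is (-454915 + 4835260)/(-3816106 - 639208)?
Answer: -4380345/4455314 ≈ -0.98317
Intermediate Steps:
(-454915 + 4835260)/(-3816106 - 639208) = 4380345/(-4455314) = 4380345*(-1/4455314) = -4380345/4455314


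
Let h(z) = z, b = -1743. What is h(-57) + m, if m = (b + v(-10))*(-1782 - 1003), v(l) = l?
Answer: 4882048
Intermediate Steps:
m = 4882105 (m = (-1743 - 10)*(-1782 - 1003) = -1753*(-2785) = 4882105)
h(-57) + m = -57 + 4882105 = 4882048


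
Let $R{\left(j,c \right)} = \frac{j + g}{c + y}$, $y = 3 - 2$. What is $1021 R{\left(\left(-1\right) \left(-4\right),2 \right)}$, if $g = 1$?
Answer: $\frac{5105}{3} \approx 1701.7$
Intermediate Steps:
$y = 1$
$R{\left(j,c \right)} = \frac{1 + j}{1 + c}$ ($R{\left(j,c \right)} = \frac{j + 1}{c + 1} = \frac{1 + j}{1 + c}$)
$1021 R{\left(\left(-1\right) \left(-4\right),2 \right)} = 1021 \frac{1 - -4}{1 + 2} = 1021 \frac{1 + 4}{3} = 1021 \cdot \frac{1}{3} \cdot 5 = 1021 \cdot \frac{5}{3} = \frac{5105}{3}$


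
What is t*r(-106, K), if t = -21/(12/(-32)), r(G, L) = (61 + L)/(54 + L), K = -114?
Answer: 742/15 ≈ 49.467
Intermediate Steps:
r(G, L) = (61 + L)/(54 + L)
t = 56 (t = -21/(12*(-1/32)) = -21/(-3/8) = -21*(-8)/3 = -1*(-56) = 56)
t*r(-106, K) = 56*((61 - 114)/(54 - 114)) = 56*(-53/(-60)) = 56*(-1/60*(-53)) = 56*(53/60) = 742/15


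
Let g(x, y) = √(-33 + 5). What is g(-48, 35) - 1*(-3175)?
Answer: 3175 + 2*I*√7 ≈ 3175.0 + 5.2915*I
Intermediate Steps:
g(x, y) = 2*I*√7 (g(x, y) = √(-28) = 2*I*√7)
g(-48, 35) - 1*(-3175) = 2*I*√7 - 1*(-3175) = 2*I*√7 + 3175 = 3175 + 2*I*√7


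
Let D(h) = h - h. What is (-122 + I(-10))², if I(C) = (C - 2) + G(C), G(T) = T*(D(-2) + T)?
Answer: 1156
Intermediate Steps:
D(h) = 0
G(T) = T² (G(T) = T*(0 + T) = T*T = T²)
I(C) = -2 + C + C² (I(C) = (C - 2) + C² = (-2 + C) + C² = -2 + C + C²)
(-122 + I(-10))² = (-122 + (-2 - 10 + (-10)²))² = (-122 + (-2 - 10 + 100))² = (-122 + 88)² = (-34)² = 1156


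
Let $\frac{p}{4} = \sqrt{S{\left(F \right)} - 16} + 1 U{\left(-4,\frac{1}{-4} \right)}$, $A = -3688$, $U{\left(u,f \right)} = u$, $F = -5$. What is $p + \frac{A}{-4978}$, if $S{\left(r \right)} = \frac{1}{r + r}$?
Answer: $- \frac{37980}{2489} + \frac{2 i \sqrt{1610}}{5} \approx -15.259 + 16.05 i$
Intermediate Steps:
$S{\left(r \right)} = \frac{1}{2 r}$
$p = -16 + \frac{2 i \sqrt{1610}}{5}$ ($p = 4 \left(\sqrt{\frac{1}{2 \left(-5\right)} - 16} + 1 \left(-4\right)\right) = 4 \left(\sqrt{\frac{1}{2} \left(- \frac{1}{5}\right) - 16} - 4\right) = 4 \left(\sqrt{- \frac{1}{10} - 16} - 4\right) = 4 \left(\sqrt{- \frac{161}{10}} - 4\right) = 4 \left(\frac{i \sqrt{1610}}{10} - 4\right) = 4 \left(-4 + \frac{i \sqrt{1610}}{10}\right) = -16 + \frac{2 i \sqrt{1610}}{5} \approx -16.0 + 16.05 i$)
$p + \frac{A}{-4978} = \left(-16 + \frac{2 i \sqrt{1610}}{5}\right) - \frac{3688}{-4978} = \left(-16 + \frac{2 i \sqrt{1610}}{5}\right) - - \frac{1844}{2489} = \left(-16 + \frac{2 i \sqrt{1610}}{5}\right) + \frac{1844}{2489} = - \frac{37980}{2489} + \frac{2 i \sqrt{1610}}{5}$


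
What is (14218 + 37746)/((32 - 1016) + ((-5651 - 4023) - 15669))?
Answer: -51964/26327 ≈ -1.9738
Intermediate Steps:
(14218 + 37746)/((32 - 1016) + ((-5651 - 4023) - 15669)) = 51964/(-984 + (-9674 - 15669)) = 51964/(-984 - 25343) = 51964/(-26327) = 51964*(-1/26327) = -51964/26327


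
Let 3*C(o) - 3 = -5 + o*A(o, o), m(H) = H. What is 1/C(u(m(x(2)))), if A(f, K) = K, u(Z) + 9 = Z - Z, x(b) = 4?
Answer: 3/79 ≈ 0.037975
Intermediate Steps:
u(Z) = -9 (u(Z) = -9 + (Z - Z) = -9 + 0 = -9)
C(o) = -⅔ + o²/3 (C(o) = 1 + (-5 + o*o)/3 = 1 + (-5 + o²)/3 = 1 + (-5/3 + o²/3) = -⅔ + o²/3)
1/C(u(m(x(2)))) = 1/(-⅔ + (⅓)*(-9)²) = 1/(-⅔ + (⅓)*81) = 1/(-⅔ + 27) = 1/(79/3) = 3/79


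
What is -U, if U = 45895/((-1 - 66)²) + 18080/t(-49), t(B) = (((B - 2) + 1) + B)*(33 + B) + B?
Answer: -452567/20569 ≈ -22.002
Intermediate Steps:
t(B) = B + (-1 + 2*B)*(33 + B) (t(B) = (((-2 + B) + 1) + B)*(33 + B) + B = ((-1 + B) + B)*(33 + B) + B = (-1 + 2*B)*(33 + B) + B = B + (-1 + 2*B)*(33 + B))
U = 452567/20569 (U = 45895/((-1 - 66)²) + 18080/(-33 + 2*(-49)² + 66*(-49)) = 45895/((-67)²) + 18080/(-33 + 2*2401 - 3234) = 45895/4489 + 18080/(-33 + 4802 - 3234) = 45895*(1/4489) + 18080/1535 = 685/67 + 18080*(1/1535) = 685/67 + 3616/307 = 452567/20569 ≈ 22.002)
-U = -1*452567/20569 = -452567/20569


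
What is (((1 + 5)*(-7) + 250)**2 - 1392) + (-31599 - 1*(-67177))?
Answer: 77450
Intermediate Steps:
(((1 + 5)*(-7) + 250)**2 - 1392) + (-31599 - 1*(-67177)) = ((6*(-7) + 250)**2 - 1392) + (-31599 + 67177) = ((-42 + 250)**2 - 1392) + 35578 = (208**2 - 1392) + 35578 = (43264 - 1392) + 35578 = 41872 + 35578 = 77450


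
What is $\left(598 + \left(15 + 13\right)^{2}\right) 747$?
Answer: $1032354$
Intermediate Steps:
$\left(598 + \left(15 + 13\right)^{2}\right) 747 = \left(598 + 28^{2}\right) 747 = \left(598 + 784\right) 747 = 1382 \cdot 747 = 1032354$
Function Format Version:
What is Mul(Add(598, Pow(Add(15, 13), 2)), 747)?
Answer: 1032354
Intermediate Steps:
Mul(Add(598, Pow(Add(15, 13), 2)), 747) = Mul(Add(598, Pow(28, 2)), 747) = Mul(Add(598, 784), 747) = Mul(1382, 747) = 1032354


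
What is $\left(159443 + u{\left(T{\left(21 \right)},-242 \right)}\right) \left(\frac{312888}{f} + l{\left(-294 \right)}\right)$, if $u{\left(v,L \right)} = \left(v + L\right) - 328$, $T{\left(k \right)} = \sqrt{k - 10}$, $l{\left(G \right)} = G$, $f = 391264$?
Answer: $- \frac{2278213559193}{48908} - \frac{14339841 \sqrt{11}}{48908} \approx -4.6583 \cdot 10^{7}$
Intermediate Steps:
$T{\left(k \right)} = \sqrt{-10 + k}$
$u{\left(v,L \right)} = -328 + L + v$ ($u{\left(v,L \right)} = \left(L + v\right) - 328 = -328 + L + v$)
$\left(159443 + u{\left(T{\left(21 \right)},-242 \right)}\right) \left(\frac{312888}{f} + l{\left(-294 \right)}\right) = \left(159443 - \left(570 - \sqrt{-10 + 21}\right)\right) \left(\frac{312888}{391264} - 294\right) = \left(159443 - \left(570 - \sqrt{11}\right)\right) \left(312888 \cdot \frac{1}{391264} - 294\right) = \left(159443 - \left(570 - \sqrt{11}\right)\right) \left(\frac{39111}{48908} - 294\right) = \left(158873 + \sqrt{11}\right) \left(- \frac{14339841}{48908}\right) = - \frac{2278213559193}{48908} - \frac{14339841 \sqrt{11}}{48908}$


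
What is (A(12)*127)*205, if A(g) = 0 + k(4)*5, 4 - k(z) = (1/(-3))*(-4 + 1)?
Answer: 390525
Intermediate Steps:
k(z) = 3 (k(z) = 4 - 1/(-3)*(-4 + 1) = 4 - 1*(-1/3)*(-3) = 4 - (-1)*(-3)/3 = 4 - 1*1 = 4 - 1 = 3)
A(g) = 15 (A(g) = 0 + 3*5 = 0 + 15 = 15)
(A(12)*127)*205 = (15*127)*205 = 1905*205 = 390525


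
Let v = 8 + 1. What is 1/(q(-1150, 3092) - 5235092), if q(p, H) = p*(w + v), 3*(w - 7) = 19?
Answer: -3/15782326 ≈ -1.9009e-7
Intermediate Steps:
w = 40/3 (w = 7 + (⅓)*19 = 7 + 19/3 = 40/3 ≈ 13.333)
v = 9
q(p, H) = 67*p/3 (q(p, H) = p*(40/3 + 9) = p*(67/3) = 67*p/3)
1/(q(-1150, 3092) - 5235092) = 1/((67/3)*(-1150) - 5235092) = 1/(-77050/3 - 5235092) = 1/(-15782326/3) = -3/15782326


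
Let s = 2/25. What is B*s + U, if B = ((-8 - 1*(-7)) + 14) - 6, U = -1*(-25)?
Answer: 639/25 ≈ 25.560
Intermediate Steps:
U = 25
B = 7 (B = ((-8 + 7) + 14) - 6 = (-1 + 14) - 6 = 13 - 6 = 7)
s = 2/25 (s = 2*(1/25) = 2/25 ≈ 0.080000)
B*s + U = 7*(2/25) + 25 = 14/25 + 25 = 639/25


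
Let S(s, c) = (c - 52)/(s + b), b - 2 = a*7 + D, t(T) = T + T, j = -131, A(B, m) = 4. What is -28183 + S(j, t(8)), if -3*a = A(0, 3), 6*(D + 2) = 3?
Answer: -23645321/839 ≈ -28183.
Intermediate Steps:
D = -3/2 (D = -2 + (⅙)*3 = -2 + ½ = -3/2 ≈ -1.5000)
a = -4/3 (a = -⅓*4 = -4/3 ≈ -1.3333)
t(T) = 2*T
b = -53/6 (b = 2 + (-4/3*7 - 3/2) = 2 + (-28/3 - 3/2) = 2 - 65/6 = -53/6 ≈ -8.8333)
S(s, c) = (-52 + c)/(-53/6 + s) (S(s, c) = (c - 52)/(s - 53/6) = (-52 + c)/(-53/6 + s))
-28183 + S(j, t(8)) = -28183 + 6*(-52 + 2*8)/(-53 + 6*(-131)) = -28183 + 6*(-52 + 16)/(-53 - 786) = -28183 + 6*(-36)/(-839) = -28183 + 6*(-1/839)*(-36) = -28183 + 216/839 = -23645321/839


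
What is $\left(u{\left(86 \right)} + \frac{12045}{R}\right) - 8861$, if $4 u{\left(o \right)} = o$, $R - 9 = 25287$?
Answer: $- \frac{74530649}{8432} \approx -8839.0$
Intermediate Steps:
$R = 25296$ ($R = 9 + 25287 = 25296$)
$u{\left(o \right)} = \frac{o}{4}$
$\left(u{\left(86 \right)} + \frac{12045}{R}\right) - 8861 = \left(\frac{1}{4} \cdot 86 + \frac{12045}{25296}\right) - 8861 = \left(\frac{43}{2} + 12045 \cdot \frac{1}{25296}\right) - 8861 = \left(\frac{43}{2} + \frac{4015}{8432}\right) - 8861 = \frac{185303}{8432} - 8861 = - \frac{74530649}{8432}$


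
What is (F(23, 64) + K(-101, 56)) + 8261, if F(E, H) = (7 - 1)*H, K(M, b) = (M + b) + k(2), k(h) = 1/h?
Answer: 17201/2 ≈ 8600.5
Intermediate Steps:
K(M, b) = ½ + M + b (K(M, b) = (M + b) + 1/2 = (M + b) + ½ = ½ + M + b)
F(E, H) = 6*H
(F(23, 64) + K(-101, 56)) + 8261 = (6*64 + (½ - 101 + 56)) + 8261 = (384 - 89/2) + 8261 = 679/2 + 8261 = 17201/2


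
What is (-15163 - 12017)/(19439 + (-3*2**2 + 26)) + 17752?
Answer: 345302476/19453 ≈ 17751.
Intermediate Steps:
(-15163 - 12017)/(19439 + (-3*2**2 + 26)) + 17752 = -27180/(19439 + (-3*4 + 26)) + 17752 = -27180/(19439 + (-12 + 26)) + 17752 = -27180/(19439 + 14) + 17752 = -27180/19453 + 17752 = 345302476/19453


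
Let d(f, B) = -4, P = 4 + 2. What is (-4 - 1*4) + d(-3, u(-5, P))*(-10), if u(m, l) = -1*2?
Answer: 32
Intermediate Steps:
P = 6
u(m, l) = -2
(-4 - 1*4) + d(-3, u(-5, P))*(-10) = (-4 - 1*4) - 4*(-10) = (-4 - 4) + 40 = -8 + 40 = 32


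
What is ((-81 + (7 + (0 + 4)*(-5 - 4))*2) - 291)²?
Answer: 184900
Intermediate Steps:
((-81 + (7 + (0 + 4)*(-5 - 4))*2) - 291)² = ((-81 + (7 + 4*(-9))*2) - 291)² = ((-81 + (7 - 36)*2) - 291)² = ((-81 - 29*2) - 291)² = ((-81 - 58) - 291)² = (-139 - 291)² = (-430)² = 184900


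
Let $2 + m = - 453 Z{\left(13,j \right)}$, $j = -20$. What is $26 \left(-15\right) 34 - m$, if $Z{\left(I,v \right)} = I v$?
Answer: $-131038$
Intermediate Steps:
$m = 117778$ ($m = -2 - 453 \cdot 13 \left(-20\right) = -2 - -117780 = -2 + 117780 = 117778$)
$26 \left(-15\right) 34 - m = 26 \left(-15\right) 34 - 117778 = \left(-390\right) 34 - 117778 = -13260 - 117778 = -131038$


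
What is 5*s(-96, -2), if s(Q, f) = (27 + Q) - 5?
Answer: -370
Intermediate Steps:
s(Q, f) = 22 + Q
5*s(-96, -2) = 5*(22 - 96) = 5*(-74) = -370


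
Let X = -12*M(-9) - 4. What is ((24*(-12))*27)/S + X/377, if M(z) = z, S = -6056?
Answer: 34244/21953 ≈ 1.5599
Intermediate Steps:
X = 104 (X = -12*(-9) - 4 = 108 - 4 = 104)
((24*(-12))*27)/S + X/377 = ((24*(-12))*27)/(-6056) + 104/377 = -288*27*(-1/6056) + 104*(1/377) = -7776*(-1/6056) + 8/29 = 972/757 + 8/29 = 34244/21953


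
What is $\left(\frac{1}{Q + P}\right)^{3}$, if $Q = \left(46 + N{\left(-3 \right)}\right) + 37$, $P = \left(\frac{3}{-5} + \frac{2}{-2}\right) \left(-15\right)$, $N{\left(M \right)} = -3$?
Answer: $\frac{1}{1124864} \approx 8.89 \cdot 10^{-7}$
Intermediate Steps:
$P = 24$ ($P = \left(3 \left(- \frac{1}{5}\right) + 2 \left(- \frac{1}{2}\right)\right) \left(-15\right) = \left(- \frac{3}{5} - 1\right) \left(-15\right) = \left(- \frac{8}{5}\right) \left(-15\right) = 24$)
$Q = 80$ ($Q = \left(46 - 3\right) + 37 = 43 + 37 = 80$)
$\left(\frac{1}{Q + P}\right)^{3} = \left(\frac{1}{80 + 24}\right)^{3} = \left(\frac{1}{104}\right)^{3} = \frac{1}{1124864}$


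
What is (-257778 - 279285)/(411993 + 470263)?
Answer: -537063/882256 ≈ -0.60874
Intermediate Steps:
(-257778 - 279285)/(411993 + 470263) = -537063/882256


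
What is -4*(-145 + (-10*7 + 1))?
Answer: 856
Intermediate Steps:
-4*(-145 + (-10*7 + 1)) = -4*(-145 + (-70 + 1)) = -4*(-145 - 69) = -4*(-214) = 856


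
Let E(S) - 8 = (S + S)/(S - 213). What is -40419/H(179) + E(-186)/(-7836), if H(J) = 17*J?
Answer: -3510650988/264281507 ≈ -13.284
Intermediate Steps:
E(S) = 8 + 2*S/(-213 + S) (E(S) = 8 + (S + S)/(S - 213) = 8 + (2*S)/(-213 + S) = 8 + 2*S/(-213 + S))
-40419/H(179) + E(-186)/(-7836) = -40419/(17*179) + (2*(-852 + 5*(-186))/(-213 - 186))/(-7836) = -40419/3043 + (2*(-852 - 930)/(-399))*(-1/7836) = -40419*1/3043 + (2*(-1/399)*(-1782))*(-1/7836) = -40419/3043 + (1188/133)*(-1/7836) = -40419/3043 - 99/86849 = -3510650988/264281507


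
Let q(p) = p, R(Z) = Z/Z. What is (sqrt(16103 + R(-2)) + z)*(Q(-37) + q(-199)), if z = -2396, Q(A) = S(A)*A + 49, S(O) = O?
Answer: -2920724 + 2438*sqrt(4026) ≈ -2.7660e+6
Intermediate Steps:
R(Z) = 1
Q(A) = 49 + A**2 (Q(A) = A*A + 49 = A**2 + 49 = 49 + A**2)
(sqrt(16103 + R(-2)) + z)*(Q(-37) + q(-199)) = (sqrt(16103 + 1) - 2396)*((49 + (-37)**2) - 199) = (sqrt(16104) - 2396)*((49 + 1369) - 199) = (2*sqrt(4026) - 2396)*(1418 - 199) = (-2396 + 2*sqrt(4026))*1219 = -2920724 + 2438*sqrt(4026)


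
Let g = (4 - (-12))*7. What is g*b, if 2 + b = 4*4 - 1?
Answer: 1456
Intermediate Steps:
b = 13 (b = -2 + (4*4 - 1) = -2 + (16 - 1) = -2 + 15 = 13)
g = 112 (g = (4 - 3*(-4))*7 = (4 + 12)*7 = 16*7 = 112)
g*b = 112*13 = 1456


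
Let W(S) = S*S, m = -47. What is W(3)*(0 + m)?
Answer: -423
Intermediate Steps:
W(S) = S²
W(3)*(0 + m) = 3²*(0 - 47) = 9*(-47) = -423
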